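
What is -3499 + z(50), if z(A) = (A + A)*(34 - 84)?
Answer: -8499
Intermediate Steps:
z(A) = -100*A (z(A) = (2*A)*(-50) = -100*A)
-3499 + z(50) = -3499 - 100*50 = -3499 - 5000 = -8499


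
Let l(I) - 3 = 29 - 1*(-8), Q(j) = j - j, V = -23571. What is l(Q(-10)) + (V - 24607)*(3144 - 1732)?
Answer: -68027296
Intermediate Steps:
Q(j) = 0
l(I) = 40 (l(I) = 3 + (29 - 1*(-8)) = 3 + (29 + 8) = 3 + 37 = 40)
l(Q(-10)) + (V - 24607)*(3144 - 1732) = 40 + (-23571 - 24607)*(3144 - 1732) = 40 - 48178*1412 = 40 - 68027336 = -68027296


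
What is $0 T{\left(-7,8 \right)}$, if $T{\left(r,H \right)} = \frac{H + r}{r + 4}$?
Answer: $0$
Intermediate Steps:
$T{\left(r,H \right)} = \frac{H + r}{4 + r}$
$0 T{\left(-7,8 \right)} = 0 \frac{8 - 7}{4 - 7} = 0 \frac{1}{-3} \cdot 1 = 0 \left(\left(- \frac{1}{3}\right) 1\right) = 0 \left(- \frac{1}{3}\right) = 0$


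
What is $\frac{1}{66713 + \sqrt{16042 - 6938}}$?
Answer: $\frac{66713}{4450615265} - \frac{4 \sqrt{569}}{4450615265} \approx 1.4968 \cdot 10^{-5}$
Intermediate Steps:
$\frac{1}{66713 + \sqrt{16042 - 6938}} = \frac{1}{66713 + \sqrt{9104}} = \frac{1}{66713 + 4 \sqrt{569}}$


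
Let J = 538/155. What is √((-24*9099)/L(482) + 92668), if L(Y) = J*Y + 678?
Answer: 2*√768325611382798/182203 ≈ 304.26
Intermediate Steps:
J = 538/155 (J = 538*(1/155) = 538/155 ≈ 3.4710)
L(Y) = 678 + 538*Y/155 (L(Y) = 538*Y/155 + 678 = 678 + 538*Y/155)
√((-24*9099)/L(482) + 92668) = √((-24*9099)/(678 + (538/155)*482) + 92668) = √(-218376/(678 + 259316/155) + 92668) = √(-218376/364406/155 + 92668) = √(-218376*155/364406 + 92668) = √(-16924140/182203 + 92668) = √(16867463464/182203) = 2*√768325611382798/182203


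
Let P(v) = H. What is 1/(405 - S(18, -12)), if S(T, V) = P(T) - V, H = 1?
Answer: 1/392 ≈ 0.0025510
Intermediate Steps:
P(v) = 1
S(T, V) = 1 - V
1/(405 - S(18, -12)) = 1/(405 - (1 - 1*(-12))) = 1/(405 - (1 + 12)) = 1/(405 - 1*13) = 1/(405 - 13) = 1/392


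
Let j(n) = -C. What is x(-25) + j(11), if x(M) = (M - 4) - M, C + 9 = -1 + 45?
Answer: -39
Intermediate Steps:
C = 35 (C = -9 + (-1 + 45) = -9 + 44 = 35)
x(M) = -4 (x(M) = (-4 + M) - M = -4)
j(n) = -35 (j(n) = -1*35 = -35)
x(-25) + j(11) = -4 - 35 = -39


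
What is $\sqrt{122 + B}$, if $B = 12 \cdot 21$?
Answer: $\sqrt{374} \approx 19.339$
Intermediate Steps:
$B = 252$
$\sqrt{122 + B} = \sqrt{122 + 252} = \sqrt{374}$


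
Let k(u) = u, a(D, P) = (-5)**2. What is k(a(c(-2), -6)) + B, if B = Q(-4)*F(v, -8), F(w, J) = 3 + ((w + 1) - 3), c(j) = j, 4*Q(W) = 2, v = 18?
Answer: 69/2 ≈ 34.500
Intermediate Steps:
Q(W) = 1/2 (Q(W) = (1/4)*2 = 1/2)
a(D, P) = 25
F(w, J) = 1 + w (F(w, J) = 3 + ((1 + w) - 3) = 3 + (-2 + w) = 1 + w)
B = 19/2 (B = (1 + 18)/2 = (1/2)*19 = 19/2 ≈ 9.5000)
k(a(c(-2), -6)) + B = 25 + 19/2 = 69/2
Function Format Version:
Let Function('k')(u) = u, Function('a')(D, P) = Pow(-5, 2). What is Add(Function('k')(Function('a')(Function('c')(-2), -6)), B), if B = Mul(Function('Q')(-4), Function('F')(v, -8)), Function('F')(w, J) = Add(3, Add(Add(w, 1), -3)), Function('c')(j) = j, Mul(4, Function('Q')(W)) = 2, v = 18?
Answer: Rational(69, 2) ≈ 34.500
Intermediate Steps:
Function('Q')(W) = Rational(1, 2) (Function('Q')(W) = Mul(Rational(1, 4), 2) = Rational(1, 2))
Function('a')(D, P) = 25
Function('F')(w, J) = Add(1, w) (Function('F')(w, J) = Add(3, Add(Add(1, w), -3)) = Add(3, Add(-2, w)) = Add(1, w))
B = Rational(19, 2) (B = Mul(Rational(1, 2), Add(1, 18)) = Mul(Rational(1, 2), 19) = Rational(19, 2) ≈ 9.5000)
Add(Function('k')(Function('a')(Function('c')(-2), -6)), B) = Add(25, Rational(19, 2)) = Rational(69, 2)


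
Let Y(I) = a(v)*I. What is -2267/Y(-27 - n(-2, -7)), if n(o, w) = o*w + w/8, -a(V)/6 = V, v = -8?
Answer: 2267/1926 ≈ 1.1771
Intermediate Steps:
a(V) = -6*V
n(o, w) = w/8 + o*w (n(o, w) = o*w + w*(1/8) = o*w + w/8 = w/8 + o*w)
Y(I) = 48*I (Y(I) = (-6*(-8))*I = 48*I)
-2267/Y(-27 - n(-2, -7)) = -2267*1/(48*(-27 - (-7)*(1/8 - 2))) = -2267*1/(48*(-27 - (-7)*(-15)/8)) = -2267*1/(48*(-27 - 1*105/8)) = -2267*1/(48*(-27 - 105/8)) = -2267/(48*(-321/8)) = -2267/(-1926) = -2267*(-1/1926) = 2267/1926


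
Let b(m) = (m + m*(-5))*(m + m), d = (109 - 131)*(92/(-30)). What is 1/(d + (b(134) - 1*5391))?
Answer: -15/2234573 ≈ -6.7127e-6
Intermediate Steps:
d = 1012/15 (d = -2024*(-1)/30 = -22*(-46/15) = 1012/15 ≈ 67.467)
b(m) = -8*m**2 (b(m) = (m - 5*m)*(2*m) = (-4*m)*(2*m) = -8*m**2)
1/(d + (b(134) - 1*5391)) = 1/(1012/15 + (-8*134**2 - 1*5391)) = 1/(1012/15 + (-8*17956 - 5391)) = 1/(1012/15 + (-143648 - 5391)) = 1/(1012/15 - 149039) = 1/(-2234573/15) = -15/2234573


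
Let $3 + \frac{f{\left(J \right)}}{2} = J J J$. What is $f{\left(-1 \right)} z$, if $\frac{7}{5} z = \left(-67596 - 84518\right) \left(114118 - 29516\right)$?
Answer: $73537992160$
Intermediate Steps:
$f{\left(J \right)} = -6 + 2 J^{3}$ ($f{\left(J \right)} = -6 + 2 J J J = -6 + 2 J^{2} J = -6 + 2 J^{3}$)
$z = -9192249020$ ($z = \frac{5 \left(-67596 - 84518\right) \left(114118 - 29516\right)}{7} = \frac{5 \left(- 152114 \left(114118 - 29516\right)\right)}{7} = \frac{5 \left(\left(-152114\right) 84602\right)}{7} = \frac{5}{7} \left(-12869148628\right) = -9192249020$)
$f{\left(-1 \right)} z = \left(-6 + 2 \left(-1\right)^{3}\right) \left(-9192249020\right) = \left(-6 + 2 \left(-1\right)\right) \left(-9192249020\right) = \left(-6 - 2\right) \left(-9192249020\right) = \left(-8\right) \left(-9192249020\right) = 73537992160$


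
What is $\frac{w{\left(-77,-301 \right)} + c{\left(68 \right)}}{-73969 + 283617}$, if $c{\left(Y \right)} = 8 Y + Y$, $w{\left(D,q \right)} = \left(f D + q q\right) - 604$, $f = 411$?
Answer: $\frac{29481}{104824} \approx 0.28124$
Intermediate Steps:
$w{\left(D,q \right)} = -604 + q^{2} + 411 D$ ($w{\left(D,q \right)} = \left(411 D + q q\right) - 604 = \left(411 D + q^{2}\right) - 604 = \left(q^{2} + 411 D\right) - 604 = -604 + q^{2} + 411 D$)
$c{\left(Y \right)} = 9 Y$
$\frac{w{\left(-77,-301 \right)} + c{\left(68 \right)}}{-73969 + 283617} = \frac{\left(-604 + \left(-301\right)^{2} + 411 \left(-77\right)\right) + 9 \cdot 68}{-73969 + 283617} = \frac{\left(-604 + 90601 - 31647\right) + 612}{209648} = \left(58350 + 612\right) \frac{1}{209648} = 58962 \cdot \frac{1}{209648} = \frac{29481}{104824}$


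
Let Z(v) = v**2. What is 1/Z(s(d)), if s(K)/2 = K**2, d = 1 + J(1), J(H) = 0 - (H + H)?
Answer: 1/4 ≈ 0.25000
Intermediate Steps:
J(H) = -2*H (J(H) = 0 - 2*H = -2*H)
d = -1 (d = 1 - 2*1 = 1 - 2 = -1)
s(K) = 2*K**2
1/Z(s(d)) = 1/((2*(-1)**2)**2) = 1/((2*1)**2) = 1/(2**2) = 1/4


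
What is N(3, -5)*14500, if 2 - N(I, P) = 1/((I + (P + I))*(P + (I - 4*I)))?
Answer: 210250/7 ≈ 30036.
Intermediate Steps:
N(I, P) = 2 - 1/((P - 3*I)*(P + 2*I)) (N(I, P) = 2 - 1/((I + (P + I))*(P + (I - 4*I))) = 2 - 1/((I + (I + P))*(P - 3*I)) = 2 - 1/((P + 2*I)*(P - 3*I)) = 2 - 1/((P - 3*I)*(P + 2*I)))
N(3, -5)*14500 = ((1 - 2*(-5)**2 + 12*3**2 + 2*3*(-5))/(-1*(-5)**2 + 6*3**2 + 3*(-5)))*14500 = ((1 - 2*25 + 12*9 - 30)/(-1*25 + 6*9 - 15))*14500 = ((1 - 50 + 108 - 30)/(-25 + 54 - 15))*14500 = (29/14)*14500 = 210250/7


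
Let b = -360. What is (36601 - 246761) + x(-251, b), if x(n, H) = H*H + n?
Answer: -80811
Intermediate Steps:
x(n, H) = n + H² (x(n, H) = H² + n = n + H²)
(36601 - 246761) + x(-251, b) = (36601 - 246761) + (-251 + (-360)²) = -210160 + (-251 + 129600) = -210160 + 129349 = -80811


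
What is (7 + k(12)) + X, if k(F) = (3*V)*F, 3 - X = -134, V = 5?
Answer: 324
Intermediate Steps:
X = 137 (X = 3 - 1*(-134) = 3 + 134 = 137)
k(F) = 15*F (k(F) = (3*5)*F = 15*F)
(7 + k(12)) + X = (7 + 15*12) + 137 = (7 + 180) + 137 = 187 + 137 = 324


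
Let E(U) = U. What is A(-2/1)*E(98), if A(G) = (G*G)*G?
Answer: -784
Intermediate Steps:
A(G) = G³ (A(G) = G²*G = G³)
A(-2/1)*E(98) = (-2/1)³*98 = (-2*1)³*98 = (-2)³*98 = -8*98 = -784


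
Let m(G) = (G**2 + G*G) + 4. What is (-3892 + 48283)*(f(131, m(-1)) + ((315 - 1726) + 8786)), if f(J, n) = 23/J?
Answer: 42888275868/131 ≈ 3.2739e+8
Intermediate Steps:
m(G) = 4 + 2*G**2 (m(G) = (G**2 + G**2) + 4 = 2*G**2 + 4 = 4 + 2*G**2)
(-3892 + 48283)*(f(131, m(-1)) + ((315 - 1726) + 8786)) = (-3892 + 48283)*(23/131 + ((315 - 1726) + 8786)) = 44391*(23*(1/131) + (-1411 + 8786)) = 44391*(23/131 + 7375) = 44391*(966148/131) = 42888275868/131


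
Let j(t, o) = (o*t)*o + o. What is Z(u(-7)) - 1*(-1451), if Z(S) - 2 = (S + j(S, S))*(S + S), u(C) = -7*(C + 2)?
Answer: 3007603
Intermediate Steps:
u(C) = -14 - 7*C (u(C) = -7*(2 + C) = -14 - 7*C)
j(t, o) = o + t*o**2 (j(t, o) = t*o**2 + o = o + t*o**2)
Z(S) = 2 + 2*S*(S + S*(1 + S**2)) (Z(S) = 2 + (S + S*(1 + S*S))*(S + S) = 2 + (S + S*(1 + S**2))*(2*S) = 2 + 2*S*(S + S*(1 + S**2)))
Z(u(-7)) - 1*(-1451) = (2 + 2*(-14 - 7*(-7))**4 + 4*(-14 - 7*(-7))**2) - 1*(-1451) = (2 + 2*(-14 + 49)**4 + 4*(-14 + 49)**2) + 1451 = (2 + 2*35**4 + 4*35**2) + 1451 = (2 + 2*1500625 + 4*1225) + 1451 = (2 + 3001250 + 4900) + 1451 = 3006152 + 1451 = 3007603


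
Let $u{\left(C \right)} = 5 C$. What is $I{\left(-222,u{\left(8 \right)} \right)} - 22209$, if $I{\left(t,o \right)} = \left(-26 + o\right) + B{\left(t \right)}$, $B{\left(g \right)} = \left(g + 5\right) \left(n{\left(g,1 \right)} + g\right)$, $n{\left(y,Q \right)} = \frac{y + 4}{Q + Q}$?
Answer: $49632$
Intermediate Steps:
$n{\left(y,Q \right)} = \frac{4 + y}{2 Q}$
$B{\left(g \right)} = \left(2 + \frac{3 g}{2}\right) \left(5 + g\right)$ ($B{\left(g \right)} = \left(g + 5\right) \left(\frac{4 + g}{2 \cdot 1} + g\right) = \left(5 + g\right) \left(\frac{1}{2} \cdot 1 \left(4 + g\right) + g\right) = \left(5 + g\right) \left(\left(2 + \frac{g}{2}\right) + g\right) = \left(5 + g\right) \left(2 + \frac{3 g}{2}\right) = \left(2 + \frac{3 g}{2}\right) \left(5 + g\right)$)
$I{\left(t,o \right)} = -16 + o + \frac{3 t^{2}}{2} + \frac{19 t}{2}$ ($I{\left(t,o \right)} = \left(-26 + o\right) + \left(10 + \frac{3 t^{2}}{2} + \frac{19 t}{2}\right) = -16 + o + \frac{3 t^{2}}{2} + \frac{19 t}{2}$)
$I{\left(-222,u{\left(8 \right)} \right)} - 22209 = \left(-16 + 5 \cdot 8 + \frac{3 \left(-222\right)^{2}}{2} + \frac{19}{2} \left(-222\right)\right) - 22209 = \left(-16 + 40 + \frac{3}{2} \cdot 49284 - 2109\right) - 22209 = \left(-16 + 40 + 73926 - 2109\right) - 22209 = 71841 - 22209 = 49632$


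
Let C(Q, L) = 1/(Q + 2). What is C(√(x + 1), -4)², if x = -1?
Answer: ¼ ≈ 0.25000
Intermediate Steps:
C(Q, L) = 1/(2 + Q)
C(√(x + 1), -4)² = (1/(2 + √(-1 + 1)))² = (1/(2 + √0))² = (1/(2 + 0))² = (1/2)² = (½)² = ¼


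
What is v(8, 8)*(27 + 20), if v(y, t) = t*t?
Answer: 3008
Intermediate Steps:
v(y, t) = t²
v(8, 8)*(27 + 20) = 8²*(27 + 20) = 64*47 = 3008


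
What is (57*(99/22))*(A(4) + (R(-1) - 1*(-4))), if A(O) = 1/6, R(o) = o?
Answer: 3249/4 ≈ 812.25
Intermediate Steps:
A(O) = ⅙
(57*(99/22))*(A(4) + (R(-1) - 1*(-4))) = (57*(99/22))*(⅙ + (-1 - 1*(-4))) = (57*(99*(1/22)))*(⅙ + (-1 + 4)) = (57*(9/2))*(⅙ + 3) = (513/2)*(19/6) = 3249/4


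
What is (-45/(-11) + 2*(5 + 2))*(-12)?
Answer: -2388/11 ≈ -217.09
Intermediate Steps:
(-45/(-11) + 2*(5 + 2))*(-12) = (-45*(-1/11) + 2*7)*(-12) = (45/11 + 14)*(-12) = (199/11)*(-12) = -2388/11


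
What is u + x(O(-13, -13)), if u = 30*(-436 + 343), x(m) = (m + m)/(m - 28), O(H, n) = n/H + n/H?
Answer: -36272/13 ≈ -2790.2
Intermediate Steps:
O(H, n) = 2*n/H
x(m) = 2*m/(-28 + m) (x(m) = (2*m)/(-28 + m) = 2*m/(-28 + m))
u = -2790 (u = 30*(-93) = -2790)
u + x(O(-13, -13)) = -2790 + 2*(2*(-13)/(-13))/(-28 + 2*(-13)/(-13)) = -2790 + 2*(2*(-13)*(-1/13))/(-28 + 2*(-13)*(-1/13)) = -2790 + 2*2/(-28 + 2) = -2790 + 2*2/(-26) = -2790 + 2*2*(-1/26) = -2790 - 2/13 = -36272/13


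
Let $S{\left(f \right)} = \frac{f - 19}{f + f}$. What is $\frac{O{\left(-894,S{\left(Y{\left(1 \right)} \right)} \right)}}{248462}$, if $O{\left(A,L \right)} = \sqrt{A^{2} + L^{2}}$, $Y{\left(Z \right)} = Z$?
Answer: $\frac{3 \sqrt{88813}}{248462} \approx 0.0035983$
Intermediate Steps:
$S{\left(f \right)} = \frac{-19 + f}{2 f}$
$\frac{O{\left(-894,S{\left(Y{\left(1 \right)} \right)} \right)}}{248462} = \frac{\sqrt{\left(-894\right)^{2} + \left(\frac{-19 + 1}{2 \cdot 1}\right)^{2}}}{248462} = \sqrt{799236 + \left(\frac{1}{2} \cdot 1 \left(-18\right)\right)^{2}} \cdot \frac{1}{248462} = \sqrt{799236 + \left(-9\right)^{2}} \cdot \frac{1}{248462} = \sqrt{799236 + 81} \cdot \frac{1}{248462} = \sqrt{799317} \cdot \frac{1}{248462} = 3 \sqrt{88813} \cdot \frac{1}{248462} = \frac{3 \sqrt{88813}}{248462}$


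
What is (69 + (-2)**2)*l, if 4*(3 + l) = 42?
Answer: 1095/2 ≈ 547.50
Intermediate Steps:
l = 15/2 (l = -3 + (1/4)*42 = -3 + 21/2 = 15/2 ≈ 7.5000)
(69 + (-2)**2)*l = (69 + (-2)**2)*(15/2) = (69 + 4)*(15/2) = 73*(15/2) = 1095/2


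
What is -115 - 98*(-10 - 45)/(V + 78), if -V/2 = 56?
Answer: -4650/17 ≈ -273.53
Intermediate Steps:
V = -112 (V = -2*56 = -112)
-115 - 98*(-10 - 45)/(V + 78) = -115 - 98*(-10 - 45)/(-112 + 78) = -115 - (-5390)/(-34) = -115 - (-5390)*(-1)/34 = -115 - 98*55/34 = -115 - 2695/17 = -4650/17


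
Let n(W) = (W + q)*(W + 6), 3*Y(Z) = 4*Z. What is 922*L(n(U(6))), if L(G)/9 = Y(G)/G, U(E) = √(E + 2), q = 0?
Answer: 11064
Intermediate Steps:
Y(Z) = 4*Z/3 (Y(Z) = (4*Z)/3 = 4*Z/3)
U(E) = √(2 + E)
n(W) = W*(6 + W) (n(W) = (W + 0)*(W + 6) = W*(6 + W))
L(G) = 12 (L(G) = 9*((4*G/3)/G) = 9*(4/3) = 12)
922*L(n(U(6))) = 922*12 = 11064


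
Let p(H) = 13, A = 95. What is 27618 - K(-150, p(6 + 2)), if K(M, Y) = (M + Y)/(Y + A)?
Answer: 2982881/108 ≈ 27619.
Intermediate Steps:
K(M, Y) = (M + Y)/(95 + Y) (K(M, Y) = (M + Y)/(Y + 95) = (M + Y)/(95 + Y))
27618 - K(-150, p(6 + 2)) = 27618 - (-150 + 13)/(95 + 13) = 27618 - (-137)/108 = 27618 - 1*(-137/108) = 27618 + 137/108 = 2982881/108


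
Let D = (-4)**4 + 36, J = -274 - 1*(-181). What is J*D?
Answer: -27156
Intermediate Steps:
J = -93 (J = -274 + 181 = -93)
D = 292 (D = 256 + 36 = 292)
J*D = -93*292 = -27156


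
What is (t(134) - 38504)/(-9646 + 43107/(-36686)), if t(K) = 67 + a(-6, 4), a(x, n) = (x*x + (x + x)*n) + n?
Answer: 1410393270/353916263 ≈ 3.9851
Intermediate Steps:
a(x, n) = n + x**2 + 2*n*x (a(x, n) = (x**2 + (2*x)*n) + n = (x**2 + 2*n*x) + n = n + x**2 + 2*n*x)
t(K) = 59 (t(K) = 67 + (4 + (-6)**2 + 2*4*(-6)) = 67 + (4 + 36 - 48) = 67 - 8 = 59)
(t(134) - 38504)/(-9646 + 43107/(-36686)) = (59 - 38504)/(-9646 + 43107/(-36686)) = -38445/(-9646 + 43107*(-1/36686)) = -38445/(-9646 - 43107/36686) = -38445/(-353916263/36686) = -38445*(-36686/353916263) = 1410393270/353916263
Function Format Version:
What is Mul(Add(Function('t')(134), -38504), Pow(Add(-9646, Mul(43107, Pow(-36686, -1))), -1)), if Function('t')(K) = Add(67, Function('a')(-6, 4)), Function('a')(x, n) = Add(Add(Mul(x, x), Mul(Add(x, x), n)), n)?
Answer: Rational(1410393270, 353916263) ≈ 3.9851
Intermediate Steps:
Function('a')(x, n) = Add(n, Pow(x, 2), Mul(2, n, x)) (Function('a')(x, n) = Add(Add(Pow(x, 2), Mul(Mul(2, x), n)), n) = Add(Add(Pow(x, 2), Mul(2, n, x)), n) = Add(n, Pow(x, 2), Mul(2, n, x)))
Function('t')(K) = 59 (Function('t')(K) = Add(67, Add(4, Pow(-6, 2), Mul(2, 4, -6))) = Add(67, Add(4, 36, -48)) = Add(67, -8) = 59)
Mul(Add(Function('t')(134), -38504), Pow(Add(-9646, Mul(43107, Pow(-36686, -1))), -1)) = Mul(Add(59, -38504), Pow(Add(-9646, Mul(43107, Pow(-36686, -1))), -1)) = Mul(-38445, Pow(Add(-9646, Mul(43107, Rational(-1, 36686))), -1)) = Mul(-38445, Pow(Add(-9646, Rational(-43107, 36686)), -1)) = Mul(-38445, Pow(Rational(-353916263, 36686), -1)) = Mul(-38445, Rational(-36686, 353916263)) = Rational(1410393270, 353916263)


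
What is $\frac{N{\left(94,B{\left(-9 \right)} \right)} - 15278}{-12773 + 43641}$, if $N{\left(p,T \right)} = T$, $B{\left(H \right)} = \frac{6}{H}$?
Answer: $- \frac{11459}{23151} \approx -0.49497$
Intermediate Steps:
$\frac{N{\left(94,B{\left(-9 \right)} \right)} - 15278}{-12773 + 43641} = \frac{\frac{6}{-9} - 15278}{-12773 + 43641} = \frac{6 \left(- \frac{1}{9}\right) - 15278}{30868} = \left(- \frac{2}{3} - 15278\right) \frac{1}{30868} = \left(- \frac{45836}{3}\right) \frac{1}{30868} = - \frac{11459}{23151}$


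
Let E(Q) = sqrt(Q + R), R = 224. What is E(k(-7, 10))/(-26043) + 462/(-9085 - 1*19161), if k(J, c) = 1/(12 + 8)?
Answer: -231/14123 - sqrt(22405)/260430 ≈ -0.016931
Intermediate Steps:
k(J, c) = 1/20
E(Q) = sqrt(224 + Q) (E(Q) = sqrt(Q + 224) = sqrt(224 + Q))
E(k(-7, 10))/(-26043) + 462/(-9085 - 1*19161) = sqrt(224 + 1/20)/(-26043) + 462/(-9085 - 1*19161) = sqrt(4481/20)*(-1/26043) + 462/(-9085 - 19161) = (sqrt(22405)/10)*(-1/26043) + 462/(-28246) = -sqrt(22405)/260430 + 462*(-1/28246) = -sqrt(22405)/260430 - 231/14123 = -231/14123 - sqrt(22405)/260430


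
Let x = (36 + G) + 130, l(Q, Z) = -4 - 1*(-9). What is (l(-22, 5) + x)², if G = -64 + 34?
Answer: 19881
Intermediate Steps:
l(Q, Z) = 5 (l(Q, Z) = -4 + 9 = 5)
G = -30
x = 136 (x = (36 - 30) + 130 = 6 + 130 = 136)
(l(-22, 5) + x)² = (5 + 136)² = 141² = 19881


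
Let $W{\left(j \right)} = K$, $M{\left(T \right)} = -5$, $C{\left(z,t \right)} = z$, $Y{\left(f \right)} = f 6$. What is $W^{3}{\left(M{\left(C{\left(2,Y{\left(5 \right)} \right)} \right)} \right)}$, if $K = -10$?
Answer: $-1000$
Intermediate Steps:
$Y{\left(f \right)} = 6 f$
$W{\left(j \right)} = -10$
$W^{3}{\left(M{\left(C{\left(2,Y{\left(5 \right)} \right)} \right)} \right)} = \left(-10\right)^{3} = -1000$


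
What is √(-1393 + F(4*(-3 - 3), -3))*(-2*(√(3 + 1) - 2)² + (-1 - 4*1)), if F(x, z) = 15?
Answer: -5*I*√1378 ≈ -185.61*I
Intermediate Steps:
√(-1393 + F(4*(-3 - 3), -3))*(-2*(√(3 + 1) - 2)² + (-1 - 4*1)) = √(-1393 + 15)*(-2*(√(3 + 1) - 2)² + (-1 - 4*1)) = √(-1378)*(-2*(√4 - 2)² + (-1 - 4)) = (I*√1378)*(-2*(2 - 2)² - 5) = (I*√1378)*(-2*0² - 5) = (I*√1378)*(-2*0 - 5) = (I*√1378)*(0 - 5) = (I*√1378)*(-5) = -5*I*√1378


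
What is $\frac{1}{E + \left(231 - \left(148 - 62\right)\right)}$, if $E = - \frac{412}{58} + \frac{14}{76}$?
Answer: $\frac{1102}{152165} \approx 0.0072421$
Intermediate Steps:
$E = - \frac{7625}{1102}$ ($E = \left(-412\right) \frac{1}{58} + 14 \cdot \frac{1}{76} = - \frac{206}{29} + \frac{7}{38} = - \frac{7625}{1102} \approx -6.9192$)
$\frac{1}{E + \left(231 - \left(148 - 62\right)\right)} = \frac{1}{- \frac{7625}{1102} + \left(231 - \left(148 - 62\right)\right)} = \frac{1}{- \frac{7625}{1102} + \left(231 - 86\right)} = \frac{1}{- \frac{7625}{1102} + 145} = \frac{1}{\frac{152165}{1102}} = \frac{1102}{152165}$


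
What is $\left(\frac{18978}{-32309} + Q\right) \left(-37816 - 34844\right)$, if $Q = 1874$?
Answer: $- \frac{4397970874080}{32309} \approx -1.3612 \cdot 10^{8}$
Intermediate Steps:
$\left(\frac{18978}{-32309} + Q\right) \left(-37816 - 34844\right) = \left(\frac{18978}{-32309} + 1874\right) \left(-37816 - 34844\right) = \left(18978 \left(- \frac{1}{32309}\right) + 1874\right) \left(-72660\right) = \left(- \frac{18978}{32309} + 1874\right) \left(-72660\right) = \frac{60528088}{32309} \left(-72660\right) = - \frac{4397970874080}{32309}$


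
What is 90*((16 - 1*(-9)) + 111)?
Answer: 12240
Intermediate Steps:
90*((16 - 1*(-9)) + 111) = 90*((16 + 9) + 111) = 90*(25 + 111) = 90*136 = 12240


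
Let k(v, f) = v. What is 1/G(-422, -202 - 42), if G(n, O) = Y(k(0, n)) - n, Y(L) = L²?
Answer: 1/422 ≈ 0.0023697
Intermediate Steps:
G(n, O) = -n (G(n, O) = 0² - n = 0 - n = -n)
1/G(-422, -202 - 42) = 1/(-1*(-422)) = 1/422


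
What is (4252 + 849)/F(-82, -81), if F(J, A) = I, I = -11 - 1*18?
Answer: -5101/29 ≈ -175.90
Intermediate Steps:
I = -29 (I = -11 - 18 = -29)
F(J, A) = -29
(4252 + 849)/F(-82, -81) = (4252 + 849)/(-29) = 5101*(-1/29) = -5101/29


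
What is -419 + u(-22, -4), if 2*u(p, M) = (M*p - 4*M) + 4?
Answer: -365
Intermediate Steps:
u(p, M) = 2 - 2*M + M*p/2 (u(p, M) = ((M*p - 4*M) + 4)/2 = ((-4*M + M*p) + 4)/2 = (4 - 4*M + M*p)/2 = 2 - 2*M + M*p/2)
-419 + u(-22, -4) = -419 + (2 - 2*(-4) + (½)*(-4)*(-22)) = -419 + (2 + 8 + 44) = -419 + 54 = -365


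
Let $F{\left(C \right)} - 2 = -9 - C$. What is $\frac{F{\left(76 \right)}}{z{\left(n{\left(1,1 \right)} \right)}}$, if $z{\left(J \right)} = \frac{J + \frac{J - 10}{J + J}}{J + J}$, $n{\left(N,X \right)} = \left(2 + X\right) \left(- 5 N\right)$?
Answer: $- \frac{2988}{17} \approx -175.76$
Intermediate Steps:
$F{\left(C \right)} = -7 - C$ ($F{\left(C \right)} = 2 - \left(9 + C\right) = -7 - C$)
$n{\left(N,X \right)} = - 5 N \left(2 + X\right)$
$z{\left(J \right)} = \frac{J + \frac{-10 + J}{2 J}}{2 J}$
$\frac{F{\left(76 \right)}}{z{\left(n{\left(1,1 \right)} \right)}} = \frac{-7 - 76}{\frac{1}{4} \frac{1}{25 \left(2 + 1\right)^{2}} \left(-10 - 5 \left(2 + 1\right) + 2 \left(\left(-5\right) 1 \left(2 + 1\right)\right)^{2}\right)} = \frac{-7 - 76}{\frac{1}{4} \cdot \frac{1}{225} \left(-10 - 5 \cdot 3 + 2 \left(\left(-5\right) 1 \cdot 3\right)^{2}\right)} = - \frac{83}{\frac{1}{4} \cdot \frac{1}{225} \left(-10 - 15 + 2 \left(-15\right)^{2}\right)} = - \frac{83}{\frac{1}{4} \cdot \frac{1}{225} \left(-10 - 15 + 2 \cdot 225\right)} = - \frac{83}{\frac{1}{4} \cdot \frac{1}{225} \left(-10 - 15 + 450\right)} = - \frac{83}{\frac{1}{4} \cdot \frac{1}{225} \cdot 425} = - \frac{83}{\frac{17}{36}} = \left(-83\right) \frac{36}{17} = - \frac{2988}{17}$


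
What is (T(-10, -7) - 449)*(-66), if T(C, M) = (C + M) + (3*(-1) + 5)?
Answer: 30624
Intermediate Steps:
T(C, M) = 2 + C + M (T(C, M) = (C + M) + (-3 + 5) = (C + M) + 2 = 2 + C + M)
(T(-10, -7) - 449)*(-66) = ((2 - 10 - 7) - 449)*(-66) = (-15 - 449)*(-66) = -464*(-66) = 30624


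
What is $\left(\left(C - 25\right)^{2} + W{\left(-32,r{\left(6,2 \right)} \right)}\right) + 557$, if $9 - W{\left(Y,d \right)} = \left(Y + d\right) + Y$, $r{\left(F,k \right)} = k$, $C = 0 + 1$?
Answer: $1204$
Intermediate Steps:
$C = 1$
$W{\left(Y,d \right)} = 9 - d - 2 Y$ ($W{\left(Y,d \right)} = 9 - \left(\left(Y + d\right) + Y\right) = 9 - \left(d + 2 Y\right) = 9 - d - 2 Y$)
$\left(\left(C - 25\right)^{2} + W{\left(-32,r{\left(6,2 \right)} \right)}\right) + 557 = \left(\left(1 - 25\right)^{2} - -71\right) + 557 = \left(\left(-24\right)^{2} + \left(9 - 2 + 64\right)\right) + 557 = \left(576 + 71\right) + 557 = 647 + 557 = 1204$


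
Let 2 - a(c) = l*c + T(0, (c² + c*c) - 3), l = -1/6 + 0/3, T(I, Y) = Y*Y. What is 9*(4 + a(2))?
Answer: -168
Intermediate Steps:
T(I, Y) = Y²
l = -⅙ (l = -1*⅙ + 0*(⅓) = -⅙ + 0 = -⅙ ≈ -0.16667)
a(c) = 2 - (-3 + 2*c²)² + c/6 (a(c) = 2 - (-c/6 + ((c² + c*c) - 3)²) = 2 - (-c/6 + ((c² + c²) - 3)²) = 2 - (-c/6 + (2*c² - 3)²) = 2 - (-c/6 + (-3 + 2*c²)²) = 2 - ((-3 + 2*c²)² - c/6) = 2 + (-(-3 + 2*c²)² + c/6) = 2 - (-3 + 2*c²)² + c/6)
9*(4 + a(2)) = 9*(4 + (2 - (-3 + 2*2²)² + (⅙)*2)) = 9*(4 + (2 - (-3 + 2*4)² + ⅓)) = 9*(4 + (2 - (-3 + 8)² + ⅓)) = 9*(4 + (2 - 1*5² + ⅓)) = 9*(4 + (2 - 1*25 + ⅓)) = 9*(4 + (2 - 25 + ⅓)) = 9*(4 - 68/3) = 9*(-56/3) = -168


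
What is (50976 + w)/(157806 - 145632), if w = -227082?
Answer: -29351/2029 ≈ -14.466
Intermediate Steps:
(50976 + w)/(157806 - 145632) = (50976 - 227082)/(157806 - 145632) = -176106/12174 = -176106*1/12174 = -29351/2029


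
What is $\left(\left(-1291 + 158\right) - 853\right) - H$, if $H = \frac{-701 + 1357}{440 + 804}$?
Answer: $- \frac{617810}{311} \approx -1986.5$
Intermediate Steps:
$H = \frac{164}{311}$ ($H = \frac{656}{1244} = 656 \cdot \frac{1}{1244} = \frac{164}{311} \approx 0.52733$)
$\left(\left(-1291 + 158\right) - 853\right) - H = \left(\left(-1291 + 158\right) - 853\right) - \frac{164}{311} = \left(-1133 - 853\right) - \frac{164}{311} = -1986 - \frac{164}{311} = - \frac{617810}{311}$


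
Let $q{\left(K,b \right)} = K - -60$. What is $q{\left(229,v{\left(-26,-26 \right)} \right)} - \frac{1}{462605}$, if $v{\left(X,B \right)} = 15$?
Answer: $\frac{133692844}{462605} \approx 289.0$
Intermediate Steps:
$q{\left(K,b \right)} = 60 + K$ ($q{\left(K,b \right)} = K + 60 = 60 + K$)
$q{\left(229,v{\left(-26,-26 \right)} \right)} - \frac{1}{462605} = \left(60 + 229\right) - \frac{1}{462605} = 289 - \frac{1}{462605} = \frac{133692844}{462605}$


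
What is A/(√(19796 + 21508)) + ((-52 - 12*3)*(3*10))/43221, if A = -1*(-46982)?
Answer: -880/14407 + 23491*√10326/10326 ≈ 231.11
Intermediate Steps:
A = 46982
A/(√(19796 + 21508)) + ((-52 - 12*3)*(3*10))/43221 = 46982/(√(19796 + 21508)) + ((-52 - 12*3)*(3*10))/43221 = 46982/(√41304) + ((-52 - 36)*30)*(1/43221) = 46982/((2*√10326)) - 88*30*(1/43221) = 46982*(√10326/20652) - 2640*1/43221 = 23491*√10326/10326 - 880/14407 = -880/14407 + 23491*√10326/10326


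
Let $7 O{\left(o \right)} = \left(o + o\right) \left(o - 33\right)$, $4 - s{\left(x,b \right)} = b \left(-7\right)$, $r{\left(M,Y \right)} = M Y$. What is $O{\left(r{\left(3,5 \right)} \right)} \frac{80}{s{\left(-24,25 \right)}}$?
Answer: $- \frac{43200}{1253} \approx -34.477$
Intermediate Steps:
$s{\left(x,b \right)} = 4 + 7 b$ ($s{\left(x,b \right)} = 4 - b \left(-7\right) = 4 - - 7 b = 4 + 7 b$)
$O{\left(o \right)} = \frac{2 o \left(-33 + o\right)}{7}$ ($O{\left(o \right)} = \frac{\left(o + o\right) \left(o - 33\right)}{7} = \frac{2 o \left(-33 + o\right)}{7}$)
$O{\left(r{\left(3,5 \right)} \right)} \frac{80}{s{\left(-24,25 \right)}} = \frac{2 \cdot 3 \cdot 5 \left(-33 + 3 \cdot 5\right)}{7} \frac{80}{4 + 7 \cdot 25} = \frac{2}{7} \cdot 15 \left(-33 + 15\right) \frac{80}{4 + 175} = \frac{2}{7} \cdot 15 \left(-18\right) \frac{80}{179} = - \frac{540 \cdot 80 \cdot \frac{1}{179}}{7} = \left(- \frac{540}{7}\right) \frac{80}{179} = - \frac{43200}{1253}$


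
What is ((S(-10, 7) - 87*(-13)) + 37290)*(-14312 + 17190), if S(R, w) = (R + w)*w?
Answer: 110515200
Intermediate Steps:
S(R, w) = w*(R + w)
((S(-10, 7) - 87*(-13)) + 37290)*(-14312 + 17190) = ((7*(-10 + 7) - 87*(-13)) + 37290)*(-14312 + 17190) = ((7*(-3) + 1131) + 37290)*2878 = ((-21 + 1131) + 37290)*2878 = (1110 + 37290)*2878 = 38400*2878 = 110515200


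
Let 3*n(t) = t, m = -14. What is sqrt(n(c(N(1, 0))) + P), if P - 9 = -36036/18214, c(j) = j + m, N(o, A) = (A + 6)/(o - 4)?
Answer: sqrt(25716867)/3903 ≈ 1.2993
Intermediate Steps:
N(o, A) = (6 + A)/(-4 + o)
c(j) = -14 + j (c(j) = j - 14 = -14 + j)
n(t) = t/3
P = 9135/1301 (P = 9 - 36036/18214 = 9 - 36036*1/18214 = 9 - 2574/1301 = 9135/1301 ≈ 7.0215)
sqrt(n(c(N(1, 0))) + P) = sqrt((-14 + (6 + 0)/(-4 + 1))/3 + 9135/1301) = sqrt((-14 + 6/(-3))/3 + 9135/1301) = sqrt((-14 - 1/3*6)/3 + 9135/1301) = sqrt((-14 - 2)/3 + 9135/1301) = sqrt((1/3)*(-16) + 9135/1301) = sqrt(-16/3 + 9135/1301) = sqrt(6589/3903) = sqrt(25716867)/3903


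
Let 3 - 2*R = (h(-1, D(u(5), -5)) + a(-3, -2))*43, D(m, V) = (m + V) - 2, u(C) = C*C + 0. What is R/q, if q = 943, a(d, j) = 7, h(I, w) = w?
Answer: -536/943 ≈ -0.56840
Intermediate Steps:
u(C) = C² (u(C) = C² + 0 = C²)
D(m, V) = -2 + V + m (D(m, V) = (V + m) - 2 = -2 + V + m)
R = -536 (R = 3/2 - ((-2 - 5 + 5²) + 7)*43/2 = 3/2 - ((-2 - 5 + 25) + 7)*43/2 = 3/2 - (18 + 7)*43/2 = 3/2 - 25*43/2 = 3/2 - ½*1075 = 3/2 - 1075/2 = -536)
R/q = -536/943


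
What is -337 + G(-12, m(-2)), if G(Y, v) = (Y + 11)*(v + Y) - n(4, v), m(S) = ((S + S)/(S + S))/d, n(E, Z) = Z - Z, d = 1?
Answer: -326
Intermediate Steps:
n(E, Z) = 0
m(S) = 1 (m(S) = ((S + S)/(S + S))/1 = ((2*S)/((2*S)))*1 = ((2*S)*(1/(2*S)))*1 = 1*1 = 1)
G(Y, v) = (11 + Y)*(Y + v) (G(Y, v) = (Y + 11)*(v + Y) - 1*0 = (11 + Y)*(Y + v) + 0 = (11 + Y)*(Y + v))
-337 + G(-12, m(-2)) = -337 + ((-12)**2 + 11*(-12) + 11*1 - 12*1) = -337 + (144 - 132 + 11 - 12) = -337 + 11 = -326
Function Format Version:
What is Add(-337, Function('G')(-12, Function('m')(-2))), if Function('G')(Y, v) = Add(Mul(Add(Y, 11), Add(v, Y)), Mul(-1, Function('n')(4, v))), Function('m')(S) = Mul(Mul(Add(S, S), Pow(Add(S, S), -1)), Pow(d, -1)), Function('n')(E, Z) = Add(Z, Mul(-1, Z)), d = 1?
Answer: -326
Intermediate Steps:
Function('n')(E, Z) = 0
Function('m')(S) = 1 (Function('m')(S) = Mul(Mul(Add(S, S), Pow(Add(S, S), -1)), Pow(1, -1)) = Mul(Mul(Mul(2, S), Pow(Mul(2, S), -1)), 1) = Mul(Mul(Mul(2, S), Mul(Rational(1, 2), Pow(S, -1))), 1) = Mul(1, 1) = 1)
Function('G')(Y, v) = Mul(Add(11, Y), Add(Y, v)) (Function('G')(Y, v) = Add(Mul(Add(Y, 11), Add(v, Y)), Mul(-1, 0)) = Add(Mul(Add(11, Y), Add(Y, v)), 0) = Mul(Add(11, Y), Add(Y, v)))
Add(-337, Function('G')(-12, Function('m')(-2))) = Add(-337, Add(Pow(-12, 2), Mul(11, -12), Mul(11, 1), Mul(-12, 1))) = Add(-337, Add(144, -132, 11, -12)) = Add(-337, 11) = -326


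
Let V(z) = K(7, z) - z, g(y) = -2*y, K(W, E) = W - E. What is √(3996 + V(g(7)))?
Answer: √4031 ≈ 63.490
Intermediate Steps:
V(z) = 7 - 2*z (V(z) = (7 - z) - z = 7 - 2*z)
√(3996 + V(g(7))) = √(3996 + (7 - (-4)*7)) = √(3996 + (7 - 2*(-14))) = √(3996 + (7 + 28)) = √(3996 + 35) = √4031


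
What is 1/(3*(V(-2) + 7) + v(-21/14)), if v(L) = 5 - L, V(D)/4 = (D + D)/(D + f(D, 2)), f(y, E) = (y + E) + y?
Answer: 2/79 ≈ 0.025316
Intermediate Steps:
f(y, E) = E + 2*y (f(y, E) = (E + y) + y = E + 2*y)
V(D) = 8*D/(2 + 3*D) (V(D) = 4*((D + D)/(D + (2 + 2*D))) = 4*((2*D)/(2 + 3*D)) = 4*(2*D/(2 + 3*D)) = 8*D/(2 + 3*D))
1/(3*(V(-2) + 7) + v(-21/14)) = 1/(3*(8*(-2)/(2 + 3*(-2)) + 7) + (5 - (-21)/14)) = 1/(3*(8*(-2)/(2 - 6) + 7) + (5 - (-21)/14)) = 1/(3*(8*(-2)/(-4) + 7) + (5 - 1*(-3/2))) = 1/(3*(8*(-2)*(-¼) + 7) + (5 + 3/2)) = 1/(3*(4 + 7) + 13/2) = 1/(3*11 + 13/2) = 1/(33 + 13/2) = 1/(79/2) = 2/79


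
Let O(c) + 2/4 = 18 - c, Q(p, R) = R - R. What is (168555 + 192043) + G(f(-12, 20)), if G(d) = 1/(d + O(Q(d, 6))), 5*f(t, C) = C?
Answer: 15505716/43 ≈ 3.6060e+5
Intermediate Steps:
f(t, C) = C/5
Q(p, R) = 0
O(c) = 35/2 - c (O(c) = -½ + (18 - c) = 35/2 - c)
G(d) = 1/(35/2 + d) (G(d) = 1/(d + (35/2 - 1*0)) = 1/(d + (35/2 + 0)) = 1/(d + 35/2) = 1/(35/2 + d))
(168555 + 192043) + G(f(-12, 20)) = (168555 + 192043) + 2/(35 + 2*((⅕)*20)) = 360598 + 2/(35 + 2*4) = 360598 + 2/(35 + 8) = 360598 + 2/43 = 15505716/43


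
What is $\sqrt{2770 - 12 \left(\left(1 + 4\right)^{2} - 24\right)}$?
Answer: $\sqrt{2758} \approx 52.517$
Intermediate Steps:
$\sqrt{2770 - 12 \left(\left(1 + 4\right)^{2} - 24\right)} = \sqrt{2770 - 12 \left(5^{2} - 24\right)} = \sqrt{2770 - 12 \left(25 - 24\right)} = \sqrt{2770 - 12} = \sqrt{2758}$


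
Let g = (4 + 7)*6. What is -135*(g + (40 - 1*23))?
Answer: -11205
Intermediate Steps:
g = 66 (g = 11*6 = 66)
-135*(g + (40 - 1*23)) = -135*(66 + (40 - 1*23)) = -135*(66 + (40 - 23)) = -135*(66 + 17) = -135*83 = -11205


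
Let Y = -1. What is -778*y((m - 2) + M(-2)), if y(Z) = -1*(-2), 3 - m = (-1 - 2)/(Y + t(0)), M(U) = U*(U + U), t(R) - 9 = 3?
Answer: -1556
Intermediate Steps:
t(R) = 12 (t(R) = 9 + 3 = 12)
M(U) = 2*U² (M(U) = U*(2*U) = 2*U²)
m = 36/11 (m = 3 - (-1 - 2)/(-1 + 12) = 3 - (-3)/11 = 3 - 1*(-3/11) = 3 + 3/11 = 36/11 ≈ 3.2727)
y(Z) = 2
-778*y((m - 2) + M(-2)) = -778*2 = -1556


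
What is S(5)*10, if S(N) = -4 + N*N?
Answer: 210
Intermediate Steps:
S(N) = -4 + N**2
S(5)*10 = (-4 + 5**2)*10 = (-4 + 25)*10 = 21*10 = 210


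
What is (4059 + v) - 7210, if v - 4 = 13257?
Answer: 10110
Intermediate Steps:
v = 13261 (v = 4 + 13257 = 13261)
(4059 + v) - 7210 = (4059 + 13261) - 7210 = 17320 - 7210 = 10110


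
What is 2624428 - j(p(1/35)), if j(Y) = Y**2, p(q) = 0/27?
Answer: 2624428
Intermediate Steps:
p(q) = 0 (p(q) = 0*(1/27) = 0)
2624428 - j(p(1/35)) = 2624428 - 1*0**2 = 2624428 - 1*0 = 2624428 + 0 = 2624428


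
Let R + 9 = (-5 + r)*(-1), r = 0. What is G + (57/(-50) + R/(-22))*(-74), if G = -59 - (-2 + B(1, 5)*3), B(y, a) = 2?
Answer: 2174/275 ≈ 7.9055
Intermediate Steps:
R = -4 (R = -9 + (-5 + 0)*(-1) = -9 - 5*(-1) = -9 + 5 = -4)
G = -63 (G = -59 - (-2 + 2*3) = -59 - (-2 + 6) = -59 - 1*4 = -59 - 4 = -63)
G + (57/(-50) + R/(-22))*(-74) = -63 + (57/(-50) - 4/(-22))*(-74) = -63 + (57*(-1/50) - 4*(-1/22))*(-74) = -63 + (-57/50 + 2/11)*(-74) = -63 - 527/550*(-74) = -63 + 19499/275 = 2174/275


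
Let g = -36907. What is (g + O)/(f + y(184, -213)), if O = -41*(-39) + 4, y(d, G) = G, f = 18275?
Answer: -17652/9031 ≈ -1.9546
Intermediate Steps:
O = 1603 (O = 1599 + 4 = 1603)
(g + O)/(f + y(184, -213)) = (-36907 + 1603)/(18275 - 213) = -35304/18062 = -35304*1/18062 = -17652/9031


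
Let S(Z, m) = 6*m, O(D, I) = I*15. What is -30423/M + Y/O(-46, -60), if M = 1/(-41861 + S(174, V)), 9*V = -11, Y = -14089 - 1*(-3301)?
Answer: 95532023774/75 ≈ 1.2738e+9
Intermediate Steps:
O(D, I) = 15*I
Y = -10788 (Y = -14089 + 3301 = -10788)
V = -11/9 (V = (⅑)*(-11) = -11/9 ≈ -1.2222)
M = -3/125605 (M = 1/(-41861 + 6*(-11/9)) = 1/(-41861 - 22/3) = 1/(-125605/3) = -3/125605 ≈ -2.3884e-5)
-30423/M + Y/O(-46, -60) = -30423/(-3/125605) - 10788/(15*(-60)) = -30423*(-125605/3) - 10788/(-900) = 1273760305 - 10788*(-1/900) = 1273760305 + 899/75 = 95532023774/75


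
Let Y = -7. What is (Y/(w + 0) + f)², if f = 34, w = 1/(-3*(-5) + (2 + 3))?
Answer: 11236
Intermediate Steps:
w = 1/20 (w = 1/(15 + 5) = 1/20 ≈ 0.050000)
(Y/(w + 0) + f)² = (-7/(1/20 + 0) + 34)² = (-7/(1/20) + 34)² = (20*(-7) + 34)² = (-140 + 34)² = (-106)² = 11236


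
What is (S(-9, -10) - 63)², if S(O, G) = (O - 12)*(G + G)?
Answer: 127449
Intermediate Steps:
S(O, G) = 2*G*(-12 + O) (S(O, G) = (-12 + O)*(2*G) = 2*G*(-12 + O))
(S(-9, -10) - 63)² = (2*(-10)*(-12 - 9) - 63)² = (2*(-10)*(-21) - 63)² = (420 - 63)² = 357² = 127449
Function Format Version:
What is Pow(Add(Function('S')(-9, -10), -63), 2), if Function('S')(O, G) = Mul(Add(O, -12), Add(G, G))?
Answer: 127449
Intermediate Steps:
Function('S')(O, G) = Mul(2, G, Add(-12, O)) (Function('S')(O, G) = Mul(Add(-12, O), Mul(2, G)) = Mul(2, G, Add(-12, O)))
Pow(Add(Function('S')(-9, -10), -63), 2) = Pow(Add(Mul(2, -10, Add(-12, -9)), -63), 2) = Pow(Add(Mul(2, -10, -21), -63), 2) = Pow(Add(420, -63), 2) = Pow(357, 2) = 127449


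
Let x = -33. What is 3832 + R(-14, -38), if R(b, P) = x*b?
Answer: 4294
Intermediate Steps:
R(b, P) = -33*b
3832 + R(-14, -38) = 3832 - 33*(-14) = 3832 + 462 = 4294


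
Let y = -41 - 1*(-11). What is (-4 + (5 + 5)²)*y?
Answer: -2880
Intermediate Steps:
y = -30 (y = -41 + 11 = -30)
(-4 + (5 + 5)²)*y = (-4 + (5 + 5)²)*(-30) = (-4 + 10²)*(-30) = (-4 + 100)*(-30) = 96*(-30) = -2880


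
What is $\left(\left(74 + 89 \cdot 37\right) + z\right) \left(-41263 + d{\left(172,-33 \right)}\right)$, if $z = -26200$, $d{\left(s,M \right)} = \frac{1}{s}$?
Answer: $\frac{3768631785}{4} \approx 9.4216 \cdot 10^{8}$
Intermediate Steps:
$\left(\left(74 + 89 \cdot 37\right) + z\right) \left(-41263 + d{\left(172,-33 \right)}\right) = \left(\left(74 + 89 \cdot 37\right) - 26200\right) \left(-41263 + \frac{1}{172}\right) = \left(\left(74 + 3293\right) - 26200\right) \left(-41263 + \frac{1}{172}\right) = \left(3367 - 26200\right) \left(- \frac{7097235}{172}\right) = \left(-22833\right) \left(- \frac{7097235}{172}\right) = \frac{3768631785}{4}$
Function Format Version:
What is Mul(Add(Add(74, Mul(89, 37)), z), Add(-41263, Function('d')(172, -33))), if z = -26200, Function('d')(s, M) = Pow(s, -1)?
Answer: Rational(3768631785, 4) ≈ 9.4216e+8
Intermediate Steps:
Mul(Add(Add(74, Mul(89, 37)), z), Add(-41263, Function('d')(172, -33))) = Mul(Add(Add(74, Mul(89, 37)), -26200), Add(-41263, Pow(172, -1))) = Mul(Add(Add(74, 3293), -26200), Add(-41263, Rational(1, 172))) = Mul(Add(3367, -26200), Rational(-7097235, 172)) = Mul(-22833, Rational(-7097235, 172)) = Rational(3768631785, 4)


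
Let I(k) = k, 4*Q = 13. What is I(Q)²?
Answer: 169/16 ≈ 10.563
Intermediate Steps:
Q = 13/4 (Q = (¼)*13 = 13/4 ≈ 3.2500)
I(Q)² = (13/4)² = 169/16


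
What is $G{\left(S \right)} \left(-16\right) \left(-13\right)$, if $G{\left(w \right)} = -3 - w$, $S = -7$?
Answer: $832$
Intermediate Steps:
$G{\left(S \right)} \left(-16\right) \left(-13\right) = \left(-3 - -7\right) \left(-16\right) \left(-13\right) = \left(-3 + 7\right) \left(-16\right) \left(-13\right) = 4 \left(-16\right) \left(-13\right) = \left(-64\right) \left(-13\right) = 832$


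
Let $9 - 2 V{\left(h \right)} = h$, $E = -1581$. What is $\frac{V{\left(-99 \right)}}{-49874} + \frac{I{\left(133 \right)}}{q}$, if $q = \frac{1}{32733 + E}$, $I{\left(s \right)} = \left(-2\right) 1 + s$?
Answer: $\frac{101765702517}{24937} \approx 4.0809 \cdot 10^{6}$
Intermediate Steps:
$I{\left(s \right)} = -2 + s$
$q = \frac{1}{31152}$ ($q = \frac{1}{32733 - 1581} = \frac{1}{31152} \approx 3.2101 \cdot 10^{-5}$)
$V{\left(h \right)} = \frac{9}{2} - \frac{h}{2}$
$\frac{V{\left(-99 \right)}}{-49874} + \frac{I{\left(133 \right)}}{q} = \frac{\frac{9}{2} - - \frac{99}{2}}{-49874} + \left(-2 + 133\right) \frac{1}{\frac{1}{31152}} = \left(\frac{9}{2} + \frac{99}{2}\right) \left(- \frac{1}{49874}\right) + 131 \cdot 31152 = 54 \left(- \frac{1}{49874}\right) + 4080912 = - \frac{27}{24937} + 4080912 = \frac{101765702517}{24937}$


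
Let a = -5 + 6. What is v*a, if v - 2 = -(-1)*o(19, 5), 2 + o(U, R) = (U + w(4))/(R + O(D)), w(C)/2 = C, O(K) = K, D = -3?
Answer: 27/2 ≈ 13.500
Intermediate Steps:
w(C) = 2*C
a = 1
o(U, R) = -2 + (8 + U)/(-3 + R) (o(U, R) = -2 + (U + 2*4)/(R - 3) = -2 + (U + 8)/(-3 + R) = -2 + (8 + U)/(-3 + R))
v = 27/2 (v = 2 - (-1)*(14 + 19 - 2*5)/(-3 + 5) = 2 - (-1)*(14 + 19 - 10)/2 = 2 - (-1)*(½)*23 = 2 - (-1)*23/2 = 2 - 1*(-23/2) = 2 + 23/2 = 27/2 ≈ 13.500)
v*a = (27/2)*1 = 27/2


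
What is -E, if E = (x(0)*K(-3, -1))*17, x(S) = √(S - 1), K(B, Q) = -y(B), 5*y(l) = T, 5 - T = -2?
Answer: 119*I/5 ≈ 23.8*I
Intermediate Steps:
T = 7 (T = 5 - 1*(-2) = 5 + 2 = 7)
y(l) = 7/5 (y(l) = (⅕)*7 = 7/5)
K(B, Q) = -7/5 (K(B, Q) = -1*7/5 = -7/5)
x(S) = √(-1 + S)
E = -119*I/5 (E = (√(-1 + 0)*(-7/5))*17 = (√(-1)*(-7/5))*17 = (I*(-7/5))*17 = -7*I/5*17 = -119*I/5 ≈ -23.8*I)
-E = -(-119)*I/5 = 119*I/5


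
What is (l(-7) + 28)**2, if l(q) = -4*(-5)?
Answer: 2304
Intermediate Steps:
l(q) = 20
(l(-7) + 28)**2 = (20 + 28)**2 = 48**2 = 2304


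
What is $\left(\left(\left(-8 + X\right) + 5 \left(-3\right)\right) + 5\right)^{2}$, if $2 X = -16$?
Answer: $676$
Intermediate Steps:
$X = -8$ ($X = \frac{1}{2} \left(-16\right) = -8$)
$\left(\left(\left(-8 + X\right) + 5 \left(-3\right)\right) + 5\right)^{2} = \left(\left(\left(-8 - 8\right) + 5 \left(-3\right)\right) + 5\right)^{2} = \left(\left(-16 - 15\right) + 5\right)^{2} = \left(-31 + 5\right)^{2} = \left(-26\right)^{2} = 676$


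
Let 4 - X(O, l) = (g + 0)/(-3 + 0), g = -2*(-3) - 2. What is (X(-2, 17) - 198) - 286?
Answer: -1436/3 ≈ -478.67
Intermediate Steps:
g = 4 (g = 6 - 2 = 4)
X(O, l) = 16/3 (X(O, l) = 4 - (4 + 0)/(-3 + 0) = 4 - 4/(-3) = 4 - 4*(-1)/3 = 4 - 1*(-4/3) = 4 + 4/3 = 16/3)
(X(-2, 17) - 198) - 286 = (16/3 - 198) - 286 = -578/3 - 286 = -1436/3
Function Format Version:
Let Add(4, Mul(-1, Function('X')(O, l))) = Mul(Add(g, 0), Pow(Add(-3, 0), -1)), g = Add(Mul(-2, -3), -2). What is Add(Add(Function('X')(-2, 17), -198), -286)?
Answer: Rational(-1436, 3) ≈ -478.67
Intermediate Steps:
g = 4 (g = Add(6, -2) = 4)
Function('X')(O, l) = Rational(16, 3) (Function('X')(O, l) = Add(4, Mul(-1, Mul(Add(4, 0), Pow(Add(-3, 0), -1)))) = Add(4, Mul(-1, Mul(4, Pow(-3, -1)))) = Add(4, Mul(-1, Mul(4, Rational(-1, 3)))) = Add(4, Mul(-1, Rational(-4, 3))) = Add(4, Rational(4, 3)) = Rational(16, 3))
Add(Add(Function('X')(-2, 17), -198), -286) = Add(Add(Rational(16, 3), -198), -286) = Add(Rational(-578, 3), -286) = Rational(-1436, 3)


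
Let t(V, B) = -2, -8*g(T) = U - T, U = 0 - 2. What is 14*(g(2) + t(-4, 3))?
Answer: -21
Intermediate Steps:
U = -2
g(T) = ¼ + T/8 (g(T) = -(-2 - T)/8 = ¼ + T/8)
14*(g(2) + t(-4, 3)) = 14*((¼ + (⅛)*2) - 2) = 14*((¼ + ¼) - 2) = 14*(½ - 2) = 14*(-3/2) = -21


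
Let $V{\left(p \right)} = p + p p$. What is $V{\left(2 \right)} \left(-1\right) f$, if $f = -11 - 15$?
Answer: $156$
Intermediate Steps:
$f = -26$ ($f = -11 - 15 = -26$)
$V{\left(p \right)} = p + p^{2}$
$V{\left(2 \right)} \left(-1\right) f = 2 \left(1 + 2\right) \left(-1\right) \left(-26\right) = 2 \cdot 3 \left(-1\right) \left(-26\right) = 6 \left(-1\right) \left(-26\right) = \left(-6\right) \left(-26\right) = 156$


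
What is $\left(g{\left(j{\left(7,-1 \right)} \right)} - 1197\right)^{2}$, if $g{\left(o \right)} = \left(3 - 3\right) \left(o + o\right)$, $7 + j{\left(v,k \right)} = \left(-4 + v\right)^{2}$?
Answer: $1432809$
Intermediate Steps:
$j{\left(v,k \right)} = -7 + \left(-4 + v\right)^{2}$
$g{\left(o \right)} = 0$ ($g{\left(o \right)} = 0 \cdot 2 o = 0$)
$\left(g{\left(j{\left(7,-1 \right)} \right)} - 1197\right)^{2} = \left(0 - 1197\right)^{2} = \left(-1197\right)^{2} = 1432809$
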